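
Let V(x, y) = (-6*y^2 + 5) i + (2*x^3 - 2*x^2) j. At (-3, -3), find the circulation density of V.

∂V₂/∂x = 6*x^2 - 4*x
∂V₁/∂y = -12*y
Scalar curl = 6*x^2 - 4*x + 12*y
At (-3, -3): 30.

30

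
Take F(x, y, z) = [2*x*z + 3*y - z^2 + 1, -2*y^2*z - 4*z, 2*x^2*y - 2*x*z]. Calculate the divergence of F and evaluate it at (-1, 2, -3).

∂F₁/∂x = 2*z
∂F₂/∂y = -4*y*z
∂F₃/∂z = -2*x
∇·F = -2*x - 4*y*z + 2*z
At (-1, 2, -3): 20.

20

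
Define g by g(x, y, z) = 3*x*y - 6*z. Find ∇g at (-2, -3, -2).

(-9, -6, -6)

∂g/∂x = 3*y
∂g/∂y = 3*x
∂g/∂z = -6
∇g = (3*y, 3*x, -6)
At (-2, -3, -2): (-9, -6, -6).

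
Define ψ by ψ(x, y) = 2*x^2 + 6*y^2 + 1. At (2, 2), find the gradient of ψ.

(8, 24)

∂ψ/∂x = 4*x
∂ψ/∂y = 12*y
∇ψ = (4*x, 12*y)
At (2, 2): (8, 24).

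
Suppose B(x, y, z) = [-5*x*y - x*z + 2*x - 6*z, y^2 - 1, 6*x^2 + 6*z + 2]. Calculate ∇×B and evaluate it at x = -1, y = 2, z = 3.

(∇×B)₁ = ∂B₃/∂y − ∂B₂/∂z = 0
(∇×B)₂ = ∂B₁/∂z − ∂B₃/∂x = -13*x - 6
(∇×B)₃ = ∂B₂/∂x − ∂B₁/∂y = 5*x
∇×B = (0, -13*x - 6, 5*x)
At (-1, 2, 3): (0, 7, -5).

(0, 7, -5)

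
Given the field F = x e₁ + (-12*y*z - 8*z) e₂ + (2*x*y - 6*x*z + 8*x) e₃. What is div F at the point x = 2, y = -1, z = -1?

∂F₁/∂x = 1
∂F₂/∂y = -12*z
∂F₃/∂z = -6*x
∇·F = -6*x - 12*z + 1
At (2, -1, -1): 1.

1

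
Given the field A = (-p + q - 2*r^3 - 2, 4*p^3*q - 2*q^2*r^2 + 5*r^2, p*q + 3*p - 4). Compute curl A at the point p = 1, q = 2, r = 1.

(∇×A)₁ = ∂A₃/∂q − ∂A₂/∂r = p + 4*q^2*r - 10*r
(∇×A)₂ = ∂A₁/∂r − ∂A₃/∂p = -q - 6*r^2 - 3
(∇×A)₃ = ∂A₂/∂p − ∂A₁/∂q = 12*p^2*q - 1
∇×A = (p + 4*q^2*r - 10*r, -q - 6*r^2 - 3, 12*p^2*q - 1)
At (1, 2, 1): (7, -11, 23).

(7, -11, 23)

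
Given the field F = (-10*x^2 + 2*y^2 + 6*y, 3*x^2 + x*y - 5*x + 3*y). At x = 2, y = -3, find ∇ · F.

∂F₁/∂x = -20*x
∂F₂/∂y = x + 3
∇·F = -19*x + 3
At (2, -3): -35.

-35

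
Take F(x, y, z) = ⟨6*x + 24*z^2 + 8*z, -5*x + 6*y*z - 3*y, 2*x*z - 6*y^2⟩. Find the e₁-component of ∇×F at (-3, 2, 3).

-36

(∇×F)_1 = ∂F₃/∂y − ∂F₂/∂z
= -12*y − (6*y)
= -18*y
At (-3, 2, 3): -36.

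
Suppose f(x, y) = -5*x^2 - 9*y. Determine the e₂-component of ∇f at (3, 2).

-9

(∇f)_2 = ∂f/∂y = -9
At (3, 2): -9.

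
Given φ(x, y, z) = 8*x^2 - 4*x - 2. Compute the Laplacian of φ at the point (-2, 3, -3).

16

∂²φ/∂x² = 16
∂²φ/∂y² = 0
∂²φ/∂z² = 0
∇²φ = 16
At (-2, 3, -3): 16.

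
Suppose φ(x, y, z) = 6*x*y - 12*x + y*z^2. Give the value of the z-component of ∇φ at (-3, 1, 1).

(∇φ)_3 = ∂φ/∂z = 2*y*z
At (-3, 1, 1): 2.

2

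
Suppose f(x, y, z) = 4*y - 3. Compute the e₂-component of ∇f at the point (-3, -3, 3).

4

(∇f)_2 = ∂f/∂y = 4
At (-3, -3, 3): 4.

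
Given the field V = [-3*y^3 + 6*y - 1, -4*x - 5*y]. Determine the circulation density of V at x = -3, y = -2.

26

∂V₂/∂x = -4
∂V₁/∂y = -9*y^2 + 6
Scalar curl = 9*y^2 - 10
At (-3, -2): 26.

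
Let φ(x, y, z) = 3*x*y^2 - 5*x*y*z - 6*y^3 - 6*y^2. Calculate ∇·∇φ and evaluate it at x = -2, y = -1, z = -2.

12

∂²φ/∂x² = 0
∂²φ/∂y² = 6*(x - 6*y - 2)
∂²φ/∂z² = 0
∇²φ = 6*x - 36*y - 12
At (-2, -1, -2): 12.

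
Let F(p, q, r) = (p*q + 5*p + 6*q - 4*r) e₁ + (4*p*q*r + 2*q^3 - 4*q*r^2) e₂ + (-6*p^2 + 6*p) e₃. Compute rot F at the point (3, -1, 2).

(-4, 26, -17)

(∇×F)₁ = ∂F₃/∂q − ∂F₂/∂r = -4*p*q + 8*q*r
(∇×F)₂ = ∂F₁/∂r − ∂F₃/∂p = 12*p - 10
(∇×F)₃ = ∂F₂/∂p − ∂F₁/∂q = -p + 4*q*r - 6
∇×F = (-4*p*q + 8*q*r, 12*p - 10, -p + 4*q*r - 6)
At (3, -1, 2): (-4, 26, -17).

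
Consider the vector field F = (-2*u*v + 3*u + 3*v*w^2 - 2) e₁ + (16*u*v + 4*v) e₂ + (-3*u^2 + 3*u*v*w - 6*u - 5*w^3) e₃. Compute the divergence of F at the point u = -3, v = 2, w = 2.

-123

∂F₁/∂u = -2*v + 3
∂F₂/∂v = 16*u + 4
∂F₃/∂w = 3*u*v - 15*w^2
∇·F = 3*u*v + 16*u - 2*v - 15*w^2 + 7
At (-3, 2, 2): -123.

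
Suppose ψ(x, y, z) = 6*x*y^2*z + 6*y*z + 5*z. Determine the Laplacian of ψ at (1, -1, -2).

∂²ψ/∂x² = 0
∂²ψ/∂y² = 12*x*z
∂²ψ/∂z² = 0
∇²ψ = 12*x*z
At (1, -1, -2): -24.

-24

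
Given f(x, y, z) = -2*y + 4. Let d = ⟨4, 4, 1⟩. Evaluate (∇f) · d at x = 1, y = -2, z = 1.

-8

∂f/∂x = 0
∂f/∂y = -2
∂f/∂z = 0
∇f at (1, -2, 1) = (0, -2, 0)
∇f · d = (0)(4) + (-2)(4) + (0)(1) = -8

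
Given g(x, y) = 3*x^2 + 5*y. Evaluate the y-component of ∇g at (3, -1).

5

(∇g)_2 = ∂g/∂y = 5
At (3, -1): 5.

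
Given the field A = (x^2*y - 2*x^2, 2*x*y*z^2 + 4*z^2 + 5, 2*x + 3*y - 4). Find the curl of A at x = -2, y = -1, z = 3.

(-45, -2, -22)

(∇×A)₁ = ∂A₃/∂y − ∂A₂/∂z = -4*x*y*z - 8*z + 3
(∇×A)₂ = ∂A₁/∂z − ∂A₃/∂x = -2
(∇×A)₃ = ∂A₂/∂x − ∂A₁/∂y = -x^2 + 2*y*z^2
∇×A = (-4*x*y*z - 8*z + 3, -2, -x^2 + 2*y*z^2)
At (-2, -1, 3): (-45, -2, -22).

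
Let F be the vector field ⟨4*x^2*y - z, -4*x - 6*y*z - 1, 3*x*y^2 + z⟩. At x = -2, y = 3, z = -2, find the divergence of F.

-35

∂F₁/∂x = 8*x*y
∂F₂/∂y = -6*z
∂F₃/∂z = 1
∇·F = 8*x*y - 6*z + 1
At (-2, 3, -2): -35.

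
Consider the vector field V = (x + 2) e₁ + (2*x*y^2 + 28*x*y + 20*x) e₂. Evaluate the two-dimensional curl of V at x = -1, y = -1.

∂V₂/∂x = 2*y^2 + 28*y + 20
∂V₁/∂y = 0
Scalar curl = 2*y^2 + 28*y + 20
At (-1, -1): -6.

-6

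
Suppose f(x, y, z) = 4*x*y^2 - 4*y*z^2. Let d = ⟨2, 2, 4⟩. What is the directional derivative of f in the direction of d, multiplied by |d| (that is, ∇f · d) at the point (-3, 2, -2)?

∂f/∂x = 4*y^2
∂f/∂y = 8*x*y - 4*z^2
∂f/∂z = -8*y*z
∇f at (-3, 2, -2) = (16, -64, 32)
∇f · d = (16)(2) + (-64)(2) + (32)(4) = 32

32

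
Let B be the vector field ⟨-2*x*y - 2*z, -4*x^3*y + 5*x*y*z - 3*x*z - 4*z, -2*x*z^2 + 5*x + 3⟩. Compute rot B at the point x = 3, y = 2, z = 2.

(-17, 1, -196)

(∇×B)₁ = ∂B₃/∂y − ∂B₂/∂z = -5*x*y + 3*x + 4
(∇×B)₂ = ∂B₁/∂z − ∂B₃/∂x = 2*z^2 - 7
(∇×B)₃ = ∂B₂/∂x − ∂B₁/∂y = -12*x^2*y + 2*x + 5*y*z - 3*z
∇×B = (-5*x*y + 3*x + 4, 2*z^2 - 7, -12*x^2*y + 2*x + 5*y*z - 3*z)
At (3, 2, 2): (-17, 1, -196).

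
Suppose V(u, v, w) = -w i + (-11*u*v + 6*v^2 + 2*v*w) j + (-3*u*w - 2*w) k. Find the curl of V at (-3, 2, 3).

(-4, 8, -22)

(∇×V)₁ = ∂V₃/∂v − ∂V₂/∂w = -2*v
(∇×V)₂ = ∂V₁/∂w − ∂V₃/∂u = 3*w - 1
(∇×V)₃ = ∂V₂/∂u − ∂V₁/∂v = -11*v
∇×V = (-2*v, 3*w - 1, -11*v)
At (-3, 2, 3): (-4, 8, -22).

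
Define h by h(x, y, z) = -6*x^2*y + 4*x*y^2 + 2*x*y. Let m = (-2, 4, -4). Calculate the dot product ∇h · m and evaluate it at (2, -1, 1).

∂h/∂x = -12*x*y + 4*y^2 + 2*y
∂h/∂y = -6*x^2 + 8*x*y + 2*x
∂h/∂z = 0
∇h at (2, -1, 1) = (26, -36, 0)
∇h · m = (26)(-2) + (-36)(4) + (0)(-4) = -196

-196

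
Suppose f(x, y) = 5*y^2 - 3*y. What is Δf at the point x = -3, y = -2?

∂²f/∂x² = 0
∂²f/∂y² = 10
∇²f = 10
At (-3, -2): 10.

10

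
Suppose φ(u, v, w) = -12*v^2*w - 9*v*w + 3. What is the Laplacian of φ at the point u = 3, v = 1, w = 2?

-48

∂²φ/∂u² = 0
∂²φ/∂v² = -24*w
∂²φ/∂w² = 0
∇²φ = -24*w
At (3, 1, 2): -48.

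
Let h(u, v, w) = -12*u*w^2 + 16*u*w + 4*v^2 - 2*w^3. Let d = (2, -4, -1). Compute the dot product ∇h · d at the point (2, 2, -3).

-498

∂h/∂u = -12*w^2 + 16*w
∂h/∂v = 8*v
∂h/∂w = -24*u*w + 16*u - 6*w^2
∇h at (2, 2, -3) = (-156, 16, 122)
∇h · d = (-156)(2) + (16)(-4) + (122)(-1) = -498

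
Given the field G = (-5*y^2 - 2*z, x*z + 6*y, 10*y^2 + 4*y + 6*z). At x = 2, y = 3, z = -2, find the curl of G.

(62, -2, 28)

(∇×G)₁ = ∂G₃/∂y − ∂G₂/∂z = -x + 20*y + 4
(∇×G)₂ = ∂G₁/∂z − ∂G₃/∂x = -2
(∇×G)₃ = ∂G₂/∂x − ∂G₁/∂y = 10*y + z
∇×G = (-x + 20*y + 4, -2, 10*y + z)
At (2, 3, -2): (62, -2, 28).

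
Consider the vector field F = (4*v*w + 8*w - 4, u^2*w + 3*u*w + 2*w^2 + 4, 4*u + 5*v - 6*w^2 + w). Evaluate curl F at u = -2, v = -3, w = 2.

(∇×F)₁ = ∂F₃/∂v − ∂F₂/∂w = -u^2 - 3*u - 4*w + 5
(∇×F)₂ = ∂F₁/∂w − ∂F₃/∂u = 4*v + 4
(∇×F)₃ = ∂F₂/∂u − ∂F₁/∂v = 2*u*w - w
∇×F = (-u^2 - 3*u - 4*w + 5, 4*v + 4, 2*u*w - w)
At (-2, -3, 2): (-1, -8, -10).

(-1, -8, -10)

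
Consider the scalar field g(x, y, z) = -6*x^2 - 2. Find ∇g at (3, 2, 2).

∂g/∂x = -12*x
∂g/∂y = 0
∂g/∂z = 0
∇g = (-12*x, 0, 0)
At (3, 2, 2): (-36, 0, 0).

(-36, 0, 0)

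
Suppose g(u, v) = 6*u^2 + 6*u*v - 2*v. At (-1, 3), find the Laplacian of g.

∂²g/∂u² = 12
∂²g/∂v² = 0
∇²g = 12
At (-1, 3): 12.

12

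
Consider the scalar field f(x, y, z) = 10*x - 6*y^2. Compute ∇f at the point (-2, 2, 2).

(10, -24, 0)

∂f/∂x = 10
∂f/∂y = -12*y
∂f/∂z = 0
∇f = (10, -12*y, 0)
At (-2, 2, 2): (10, -24, 0).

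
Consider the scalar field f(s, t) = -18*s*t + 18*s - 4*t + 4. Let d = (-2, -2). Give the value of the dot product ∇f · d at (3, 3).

∂f/∂s = -18*t + 18
∂f/∂t = -18*s - 4
∇f at (3, 3) = (-36, -58)
∇f · d = (-36)(-2) + (-58)(-2) = 188

188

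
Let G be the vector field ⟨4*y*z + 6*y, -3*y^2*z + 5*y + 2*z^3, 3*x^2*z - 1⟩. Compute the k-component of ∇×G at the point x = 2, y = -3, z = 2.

(∇×G)_3 = ∂G₂/∂x − ∂G₁/∂y
= 0 − (4*z + 6)
= -4*z - 6
At (2, -3, 2): -14.

-14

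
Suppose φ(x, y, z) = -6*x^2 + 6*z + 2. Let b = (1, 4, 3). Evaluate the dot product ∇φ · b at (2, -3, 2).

-6

∂φ/∂x = -12*x
∂φ/∂y = 0
∂φ/∂z = 6
∇φ at (2, -3, 2) = (-24, 0, 6)
∇φ · b = (-24)(1) + (0)(4) + (6)(3) = -6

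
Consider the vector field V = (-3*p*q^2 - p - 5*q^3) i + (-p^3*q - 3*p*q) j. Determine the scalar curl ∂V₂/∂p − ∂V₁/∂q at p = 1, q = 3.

135

∂V₂/∂p = -3*p^2*q - 3*q
∂V₁/∂q = -6*p*q - 15*q^2
Scalar curl = -3*p^2*q + 6*p*q + 15*q^2 - 3*q
At (1, 3): 135.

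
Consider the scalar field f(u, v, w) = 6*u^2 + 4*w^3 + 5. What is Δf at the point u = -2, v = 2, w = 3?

84

∂²f/∂u² = 12
∂²f/∂v² = 0
∂²f/∂w² = 24*w
∇²f = 24*w + 12
At (-2, 2, 3): 84.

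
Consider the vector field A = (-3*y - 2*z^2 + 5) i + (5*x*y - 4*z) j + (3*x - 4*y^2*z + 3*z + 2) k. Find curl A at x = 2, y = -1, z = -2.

(-12, 5, -2)

(∇×A)₁ = ∂A₃/∂y − ∂A₂/∂z = -8*y*z + 4
(∇×A)₂ = ∂A₁/∂z − ∂A₃/∂x = -4*z - 3
(∇×A)₃ = ∂A₂/∂x − ∂A₁/∂y = 5*y + 3
∇×A = (-8*y*z + 4, -4*z - 3, 5*y + 3)
At (2, -1, -2): (-12, 5, -2).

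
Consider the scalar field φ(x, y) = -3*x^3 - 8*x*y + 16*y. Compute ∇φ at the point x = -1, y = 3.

∂φ/∂x = -9*x^2 - 8*y
∂φ/∂y = -8*x + 16
∇φ = (-9*x^2 - 8*y, -8*x + 16)
At (-1, 3): (-33, 24).

(-33, 24)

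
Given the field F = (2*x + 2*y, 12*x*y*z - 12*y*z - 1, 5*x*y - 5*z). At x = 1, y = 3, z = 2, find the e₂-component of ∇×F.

(∇×F)_2 = ∂F₁/∂z − ∂F₃/∂x
= 0 − (5*y)
= -5*y
At (1, 3, 2): -15.

-15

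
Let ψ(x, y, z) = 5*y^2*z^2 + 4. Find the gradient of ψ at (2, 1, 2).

∂ψ/∂x = 0
∂ψ/∂y = 10*y*z^2
∂ψ/∂z = 10*y^2*z
∇ψ = (0, 10*y*z^2, 10*y^2*z)
At (2, 1, 2): (0, 40, 20).

(0, 40, 20)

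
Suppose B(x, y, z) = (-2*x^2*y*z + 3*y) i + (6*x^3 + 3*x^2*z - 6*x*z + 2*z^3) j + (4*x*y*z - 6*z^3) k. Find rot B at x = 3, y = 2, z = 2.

(-9, -52, 219)

(∇×B)₁ = ∂B₃/∂y − ∂B₂/∂z = -3*x^2 + 4*x*z + 6*x - 6*z^2
(∇×B)₂ = ∂B₁/∂z − ∂B₃/∂x = -2*x^2*y - 4*y*z
(∇×B)₃ = ∂B₂/∂x − ∂B₁/∂y = 2*x^2*z + 18*x^2 + 6*x*z - 6*z - 3
∇×B = (-3*x^2 + 4*x*z + 6*x - 6*z^2, -2*x^2*y - 4*y*z, 2*x^2*z + 18*x^2 + 6*x*z - 6*z - 3)
At (3, 2, 2): (-9, -52, 219).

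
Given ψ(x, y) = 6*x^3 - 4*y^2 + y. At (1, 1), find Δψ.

28

∂²ψ/∂x² = 36*x
∂²ψ/∂y² = -8
∇²ψ = 36*x - 8
At (1, 1): 28.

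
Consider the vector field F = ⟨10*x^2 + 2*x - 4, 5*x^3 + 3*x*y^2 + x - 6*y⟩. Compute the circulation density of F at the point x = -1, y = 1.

19

∂F₂/∂x = 15*x^2 + 3*y^2 + 1
∂F₁/∂y = 0
Scalar curl = 15*x^2 + 3*y^2 + 1
At (-1, 1): 19.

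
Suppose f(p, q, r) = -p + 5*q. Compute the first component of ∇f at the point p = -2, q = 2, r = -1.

(∇f)_1 = ∂f/∂p = -1
At (-2, 2, -1): -1.

-1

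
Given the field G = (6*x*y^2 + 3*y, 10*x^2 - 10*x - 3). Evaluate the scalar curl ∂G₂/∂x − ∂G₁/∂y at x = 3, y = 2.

-25

∂G₂/∂x = 20*x - 10
∂G₁/∂y = 12*x*y + 3
Scalar curl = -12*x*y + 20*x - 13
At (3, 2): -25.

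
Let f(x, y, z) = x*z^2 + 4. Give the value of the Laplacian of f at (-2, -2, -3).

∂²f/∂x² = 0
∂²f/∂y² = 0
∂²f/∂z² = 2*x
∇²f = 2*x
At (-2, -2, -3): -4.

-4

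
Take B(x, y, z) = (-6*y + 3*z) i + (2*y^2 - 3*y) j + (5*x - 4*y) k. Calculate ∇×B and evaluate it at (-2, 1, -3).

(∇×B)₁ = ∂B₃/∂y − ∂B₂/∂z = -4
(∇×B)₂ = ∂B₁/∂z − ∂B₃/∂x = -2
(∇×B)₃ = ∂B₂/∂x − ∂B₁/∂y = 6
∇×B = (-4, -2, 6)
At (-2, 1, -3): (-4, -2, 6).

(-4, -2, 6)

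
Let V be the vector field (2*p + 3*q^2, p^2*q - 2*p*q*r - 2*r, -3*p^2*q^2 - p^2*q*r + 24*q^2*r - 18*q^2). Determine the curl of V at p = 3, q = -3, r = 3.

(-205, 108, 18)

(∇×V)₁ = ∂V₃/∂q − ∂V₂/∂r = -6*p^2*q - p^2*r + 2*p*q + 48*q*r - 36*q + 2
(∇×V)₂ = ∂V₁/∂r − ∂V₃/∂p = 6*p*q^2 + 2*p*q*r
(∇×V)₃ = ∂V₂/∂p − ∂V₁/∂q = 2*p*q - 2*q*r - 6*q
∇×V = (-6*p^2*q - p^2*r + 2*p*q + 48*q*r - 36*q + 2, 6*p*q^2 + 2*p*q*r, 2*p*q - 2*q*r - 6*q)
At (3, -3, 3): (-205, 108, 18).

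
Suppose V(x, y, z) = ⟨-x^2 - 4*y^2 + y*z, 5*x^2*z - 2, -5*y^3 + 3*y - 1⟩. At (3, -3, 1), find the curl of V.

(∇×V)₁ = ∂V₃/∂y − ∂V₂/∂z = -5*x^2 - 15*y^2 + 3
(∇×V)₂ = ∂V₁/∂z − ∂V₃/∂x = y
(∇×V)₃ = ∂V₂/∂x − ∂V₁/∂y = 10*x*z + 8*y - z
∇×V = (-5*x^2 - 15*y^2 + 3, y, 10*x*z + 8*y - z)
At (3, -3, 1): (-177, -3, 5).

(-177, -3, 5)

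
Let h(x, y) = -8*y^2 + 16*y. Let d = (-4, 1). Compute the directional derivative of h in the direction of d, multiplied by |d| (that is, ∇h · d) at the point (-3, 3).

∂h/∂x = 0
∂h/∂y = -16*y + 16
∇h at (-3, 3) = (0, -32)
∇h · d = (0)(-4) + (-32)(1) = -32

-32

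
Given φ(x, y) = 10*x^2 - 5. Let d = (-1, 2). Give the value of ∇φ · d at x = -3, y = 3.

∂φ/∂x = 20*x
∂φ/∂y = 0
∇φ at (-3, 3) = (-60, 0)
∇φ · d = (-60)(-1) + (0)(2) = 60

60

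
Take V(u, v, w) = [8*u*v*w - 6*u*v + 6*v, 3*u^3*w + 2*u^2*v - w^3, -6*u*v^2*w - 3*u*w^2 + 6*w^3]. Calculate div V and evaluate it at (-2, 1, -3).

∂V₁/∂u = 8*v*w - 6*v
∂V₂/∂v = 2*u^2
∂V₃/∂w = -6*u*v^2 - 6*u*w + 18*w^2
∇·V = 2*u^2 - 6*u*v^2 - 6*u*w + 8*v*w - 6*v + 18*w^2
At (-2, 1, -3): 116.

116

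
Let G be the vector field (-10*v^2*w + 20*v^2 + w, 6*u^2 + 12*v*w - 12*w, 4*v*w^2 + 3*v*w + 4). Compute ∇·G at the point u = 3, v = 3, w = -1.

∂G₁/∂u = 0
∂G₂/∂v = 12*w
∂G₃/∂w = 8*v*w + 3*v
∇·G = 8*v*w + 3*v + 12*w
At (3, 3, -1): -27.

-27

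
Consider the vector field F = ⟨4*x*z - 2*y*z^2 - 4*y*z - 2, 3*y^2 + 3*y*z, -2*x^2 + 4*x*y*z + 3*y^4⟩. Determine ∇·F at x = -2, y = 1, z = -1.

∂F₁/∂x = 4*z
∂F₂/∂y = 6*y + 3*z
∂F₃/∂z = 4*x*y
∇·F = 4*x*y + 6*y + 7*z
At (-2, 1, -1): -9.

-9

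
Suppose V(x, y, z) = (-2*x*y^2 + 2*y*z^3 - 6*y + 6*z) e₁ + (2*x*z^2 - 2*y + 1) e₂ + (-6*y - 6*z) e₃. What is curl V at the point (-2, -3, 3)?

(∇×V)₁ = ∂V₃/∂y − ∂V₂/∂z = -4*x*z - 6
(∇×V)₂ = ∂V₁/∂z − ∂V₃/∂x = 6*y*z^2 + 6
(∇×V)₃ = ∂V₂/∂x − ∂V₁/∂y = 4*x*y - 2*z^3 + 2*z^2 + 6
∇×V = (-4*x*z - 6, 6*y*z^2 + 6, 4*x*y - 2*z^3 + 2*z^2 + 6)
At (-2, -3, 3): (18, -156, -6).

(18, -156, -6)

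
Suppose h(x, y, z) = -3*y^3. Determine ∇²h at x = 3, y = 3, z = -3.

-54

∂²h/∂x² = 0
∂²h/∂y² = -18*y
∂²h/∂z² = 0
∇²h = -18*y
At (3, 3, -3): -54.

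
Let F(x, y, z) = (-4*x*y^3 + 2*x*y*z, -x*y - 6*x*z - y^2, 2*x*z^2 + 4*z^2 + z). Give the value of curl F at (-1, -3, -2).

(-6, -2, -97)

(∇×F)₁ = ∂F₃/∂y − ∂F₂/∂z = 6*x
(∇×F)₂ = ∂F₁/∂z − ∂F₃/∂x = 2*x*y - 2*z^2
(∇×F)₃ = ∂F₂/∂x − ∂F₁/∂y = 12*x*y^2 - 2*x*z - y - 6*z
∇×F = (6*x, 2*x*y - 2*z^2, 12*x*y^2 - 2*x*z - y - 6*z)
At (-1, -3, -2): (-6, -2, -97).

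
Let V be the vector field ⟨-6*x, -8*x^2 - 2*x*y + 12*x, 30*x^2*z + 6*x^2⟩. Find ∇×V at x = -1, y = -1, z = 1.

(∇×V)₁ = ∂V₃/∂y − ∂V₂/∂z = 0
(∇×V)₂ = ∂V₁/∂z − ∂V₃/∂x = -60*x*z - 12*x
(∇×V)₃ = ∂V₂/∂x − ∂V₁/∂y = -16*x - 2*y + 12
∇×V = (0, -60*x*z - 12*x, -16*x - 2*y + 12)
At (-1, -1, 1): (0, 72, 30).

(0, 72, 30)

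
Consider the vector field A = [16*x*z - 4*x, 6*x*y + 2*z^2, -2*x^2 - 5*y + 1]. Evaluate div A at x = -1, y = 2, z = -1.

-26

∂A₁/∂x = 16*z - 4
∂A₂/∂y = 6*x
∂A₃/∂z = 0
∇·A = 6*x + 16*z - 4
At (-1, 2, -1): -26.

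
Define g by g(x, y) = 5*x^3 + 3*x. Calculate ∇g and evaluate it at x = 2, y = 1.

(63, 0)

∂g/∂x = 15*x^2 + 3
∂g/∂y = 0
∇g = (15*x^2 + 3, 0)
At (2, 1): (63, 0).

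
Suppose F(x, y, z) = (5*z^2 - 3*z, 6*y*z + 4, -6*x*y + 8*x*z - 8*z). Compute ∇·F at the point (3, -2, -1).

10

∂F₁/∂x = 0
∂F₂/∂y = 6*z
∂F₃/∂z = 8*x - 8
∇·F = 8*x + 6*z - 8
At (3, -2, -1): 10.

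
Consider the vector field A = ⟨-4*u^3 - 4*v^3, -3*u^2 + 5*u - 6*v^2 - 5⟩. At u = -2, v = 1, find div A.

-60

∂A₁/∂u = -12*u^2
∂A₂/∂v = -12*v
∇·A = -12*u^2 - 12*v
At (-2, 1): -60.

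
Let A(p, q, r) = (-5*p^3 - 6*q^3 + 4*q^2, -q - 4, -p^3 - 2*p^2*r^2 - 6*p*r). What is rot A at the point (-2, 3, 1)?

(∇×A)₁ = ∂A₃/∂q − ∂A₂/∂r = 0
(∇×A)₂ = ∂A₁/∂r − ∂A₃/∂p = 3*p^2 + 4*p*r^2 + 6*r
(∇×A)₃ = ∂A₂/∂p − ∂A₁/∂q = 18*q^2 - 8*q
∇×A = (0, 3*p^2 + 4*p*r^2 + 6*r, 18*q^2 - 8*q)
At (-2, 3, 1): (0, 10, 138).

(0, 10, 138)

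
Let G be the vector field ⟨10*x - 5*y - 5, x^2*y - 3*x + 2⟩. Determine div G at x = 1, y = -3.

11

∂G₁/∂x = 10
∂G₂/∂y = x^2
∇·G = x^2 + 10
At (1, -3): 11.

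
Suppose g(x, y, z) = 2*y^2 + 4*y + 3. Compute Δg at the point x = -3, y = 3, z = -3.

∂²g/∂x² = 0
∂²g/∂y² = 4
∂²g/∂z² = 0
∇²g = 4
At (-3, 3, -3): 4.

4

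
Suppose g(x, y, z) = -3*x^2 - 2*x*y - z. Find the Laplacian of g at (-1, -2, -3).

-6

∂²g/∂x² = -6
∂²g/∂y² = 0
∂²g/∂z² = 0
∇²g = -6
At (-1, -2, -3): -6.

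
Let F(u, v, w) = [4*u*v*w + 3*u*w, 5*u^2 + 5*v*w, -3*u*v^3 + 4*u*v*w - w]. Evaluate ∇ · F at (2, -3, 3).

∂F₁/∂u = 4*v*w + 3*w
∂F₂/∂v = 5*w
∂F₃/∂w = 4*u*v - 1
∇·F = 4*u*v + 4*v*w + 8*w - 1
At (2, -3, 3): -37.

-37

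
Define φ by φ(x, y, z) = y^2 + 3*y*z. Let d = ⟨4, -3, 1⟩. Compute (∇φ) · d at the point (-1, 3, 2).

∂φ/∂x = 0
∂φ/∂y = 2*y + 3*z
∂φ/∂z = 3*y
∇φ at (-1, 3, 2) = (0, 12, 9)
∇φ · d = (0)(4) + (12)(-3) + (9)(1) = -27

-27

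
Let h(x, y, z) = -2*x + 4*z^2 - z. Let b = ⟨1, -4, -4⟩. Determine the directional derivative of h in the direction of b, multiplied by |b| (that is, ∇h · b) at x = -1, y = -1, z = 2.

-62

∂h/∂x = -2
∂h/∂y = 0
∂h/∂z = 8*z - 1
∇h at (-1, -1, 2) = (-2, 0, 15)
∇h · b = (-2)(1) + (0)(-4) + (15)(-4) = -62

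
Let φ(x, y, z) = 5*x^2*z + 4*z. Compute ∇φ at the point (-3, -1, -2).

∂φ/∂x = 10*x*z
∂φ/∂y = 0
∂φ/∂z = 5*x^2 + 4
∇φ = (10*x*z, 0, 5*x^2 + 4)
At (-3, -1, -2): (60, 0, 49).

(60, 0, 49)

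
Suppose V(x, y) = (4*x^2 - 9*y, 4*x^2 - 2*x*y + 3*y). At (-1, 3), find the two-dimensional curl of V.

∂V₂/∂x = 8*x - 2*y
∂V₁/∂y = -9
Scalar curl = 8*x - 2*y + 9
At (-1, 3): -5.

-5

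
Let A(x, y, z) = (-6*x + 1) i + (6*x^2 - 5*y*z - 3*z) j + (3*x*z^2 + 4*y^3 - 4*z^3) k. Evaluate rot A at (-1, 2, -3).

(61, -27, -12)

(∇×A)₁ = ∂A₃/∂y − ∂A₂/∂z = 12*y^2 + 5*y + 3
(∇×A)₂ = ∂A₁/∂z − ∂A₃/∂x = -3*z^2
(∇×A)₃ = ∂A₂/∂x − ∂A₁/∂y = 12*x
∇×A = (12*y^2 + 5*y + 3, -3*z^2, 12*x)
At (-1, 2, -3): (61, -27, -12).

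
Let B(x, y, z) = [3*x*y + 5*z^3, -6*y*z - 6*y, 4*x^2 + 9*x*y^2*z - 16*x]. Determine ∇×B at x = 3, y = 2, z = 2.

(∇×B)₁ = ∂B₃/∂y − ∂B₂/∂z = 18*x*y*z + 6*y
(∇×B)₂ = ∂B₁/∂z − ∂B₃/∂x = -8*x - 9*y^2*z + 15*z^2 + 16
(∇×B)₃ = ∂B₂/∂x − ∂B₁/∂y = -3*x
∇×B = (18*x*y*z + 6*y, -8*x - 9*y^2*z + 15*z^2 + 16, -3*x)
At (3, 2, 2): (228, -20, -9).

(228, -20, -9)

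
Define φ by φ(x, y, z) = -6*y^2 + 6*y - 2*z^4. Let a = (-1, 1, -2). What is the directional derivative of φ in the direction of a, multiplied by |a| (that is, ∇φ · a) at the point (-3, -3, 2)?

∂φ/∂x = 0
∂φ/∂y = -12*y + 6
∂φ/∂z = -8*z^3
∇φ at (-3, -3, 2) = (0, 42, -64)
∇φ · a = (0)(-1) + (42)(1) + (-64)(-2) = 170

170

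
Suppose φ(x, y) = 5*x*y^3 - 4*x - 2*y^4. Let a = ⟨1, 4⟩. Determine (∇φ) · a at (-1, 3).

∂φ/∂x = 5*y^3 - 4
∂φ/∂y = 15*x*y^2 - 8*y^3
∇φ at (-1, 3) = (131, -351)
∇φ · a = (131)(1) + (-351)(4) = -1273

-1273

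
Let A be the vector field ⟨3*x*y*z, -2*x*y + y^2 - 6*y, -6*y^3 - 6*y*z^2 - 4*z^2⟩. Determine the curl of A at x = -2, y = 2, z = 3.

(∇×A)₁ = ∂A₃/∂y − ∂A₂/∂z = -18*y^2 - 6*z^2
(∇×A)₂ = ∂A₁/∂z − ∂A₃/∂x = 3*x*y
(∇×A)₃ = ∂A₂/∂x − ∂A₁/∂y = -3*x*z - 2*y
∇×A = (-18*y^2 - 6*z^2, 3*x*y, -3*x*z - 2*y)
At (-2, 2, 3): (-126, -12, 14).

(-126, -12, 14)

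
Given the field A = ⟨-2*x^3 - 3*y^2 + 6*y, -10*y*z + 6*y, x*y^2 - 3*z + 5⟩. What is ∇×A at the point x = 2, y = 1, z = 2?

(14, -1, 0)

(∇×A)₁ = ∂A₃/∂y − ∂A₂/∂z = 2*x*y + 10*y
(∇×A)₂ = ∂A₁/∂z − ∂A₃/∂x = -y^2
(∇×A)₃ = ∂A₂/∂x − ∂A₁/∂y = 6*y - 6
∇×A = (2*x*y + 10*y, -y^2, 6*y - 6)
At (2, 1, 2): (14, -1, 0).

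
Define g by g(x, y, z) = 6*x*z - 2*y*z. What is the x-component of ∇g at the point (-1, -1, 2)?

(∇g)_1 = ∂g/∂x = 6*z
At (-1, -1, 2): 12.

12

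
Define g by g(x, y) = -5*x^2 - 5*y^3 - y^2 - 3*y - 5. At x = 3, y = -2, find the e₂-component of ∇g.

(∇g)_2 = ∂g/∂y = -15*y^2 - 2*y - 3
At (3, -2): -59.

-59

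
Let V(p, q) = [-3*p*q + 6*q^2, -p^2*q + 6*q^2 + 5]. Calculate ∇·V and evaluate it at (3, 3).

18

∂V₁/∂p = -3*q
∂V₂/∂q = -p^2 + 12*q
∇·V = -p^2 + 9*q
At (3, 3): 18.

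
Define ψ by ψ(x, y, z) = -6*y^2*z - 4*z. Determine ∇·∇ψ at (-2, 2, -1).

∂²ψ/∂x² = 0
∂²ψ/∂y² = -12*z
∂²ψ/∂z² = 0
∇²ψ = -12*z
At (-2, 2, -1): 12.

12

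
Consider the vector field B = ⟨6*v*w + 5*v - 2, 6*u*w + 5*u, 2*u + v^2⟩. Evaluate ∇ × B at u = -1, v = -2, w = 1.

(∇×B)₁ = ∂B₃/∂v − ∂B₂/∂w = -6*u + 2*v
(∇×B)₂ = ∂B₁/∂w − ∂B₃/∂u = 6*v - 2
(∇×B)₃ = ∂B₂/∂u − ∂B₁/∂v = 0
∇×B = (-6*u + 2*v, 6*v - 2, 0)
At (-1, -2, 1): (2, -14, 0).

(2, -14, 0)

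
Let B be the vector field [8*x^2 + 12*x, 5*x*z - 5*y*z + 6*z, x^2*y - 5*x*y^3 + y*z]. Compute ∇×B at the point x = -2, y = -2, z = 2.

(∇×B)₁ = ∂B₃/∂y − ∂B₂/∂z = x^2 - 15*x*y^2 - 5*x + 5*y + z - 6
(∇×B)₂ = ∂B₁/∂z − ∂B₃/∂x = -2*x*y + 5*y^3
(∇×B)₃ = ∂B₂/∂x − ∂B₁/∂y = 5*z
∇×B = (x^2 - 15*x*y^2 - 5*x + 5*y + z - 6, -2*x*y + 5*y^3, 5*z)
At (-2, -2, 2): (120, -48, 10).

(120, -48, 10)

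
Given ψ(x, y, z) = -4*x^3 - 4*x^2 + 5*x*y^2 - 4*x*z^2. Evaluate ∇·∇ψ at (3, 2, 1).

-74

∂²ψ/∂x² = -8*(3*x + 1)
∂²ψ/∂y² = 10*x
∂²ψ/∂z² = -8*x
∇²ψ = -22*x - 8
At (3, 2, 1): -74.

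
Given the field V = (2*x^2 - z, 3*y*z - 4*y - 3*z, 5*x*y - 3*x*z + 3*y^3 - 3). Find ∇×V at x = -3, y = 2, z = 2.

(∇×V)₁ = ∂V₃/∂y − ∂V₂/∂z = 5*x + 9*y^2 - 3*y + 3
(∇×V)₂ = ∂V₁/∂z − ∂V₃/∂x = -5*y + 3*z - 1
(∇×V)₃ = ∂V₂/∂x − ∂V₁/∂y = 0
∇×V = (5*x + 9*y^2 - 3*y + 3, -5*y + 3*z - 1, 0)
At (-3, 2, 2): (18, -5, 0).

(18, -5, 0)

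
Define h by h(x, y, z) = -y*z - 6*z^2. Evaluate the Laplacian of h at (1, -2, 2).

∂²h/∂x² = 0
∂²h/∂y² = 0
∂²h/∂z² = -12
∇²h = -12
At (1, -2, 2): -12.

-12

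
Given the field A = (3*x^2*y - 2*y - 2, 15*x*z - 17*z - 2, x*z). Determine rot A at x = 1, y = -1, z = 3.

(∇×A)₁ = ∂A₃/∂y − ∂A₂/∂z = -15*x + 17
(∇×A)₂ = ∂A₁/∂z − ∂A₃/∂x = -z
(∇×A)₃ = ∂A₂/∂x − ∂A₁/∂y = -3*x^2 + 15*z + 2
∇×A = (-15*x + 17, -z, -3*x^2 + 15*z + 2)
At (1, -1, 3): (2, -3, 44).

(2, -3, 44)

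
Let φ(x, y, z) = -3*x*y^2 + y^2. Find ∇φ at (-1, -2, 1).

(-12, -16, 0)

∂φ/∂x = -3*y^2
∂φ/∂y = -6*x*y + 2*y
∂φ/∂z = 0
∇φ = (-3*y^2, -6*x*y + 2*y, 0)
At (-1, -2, 1): (-12, -16, 0).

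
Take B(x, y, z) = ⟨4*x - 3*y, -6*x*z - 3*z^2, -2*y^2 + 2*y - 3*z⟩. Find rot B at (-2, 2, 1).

(∇×B)₁ = ∂B₃/∂y − ∂B₂/∂z = 6*x - 4*y + 6*z + 2
(∇×B)₂ = ∂B₁/∂z − ∂B₃/∂x = 0
(∇×B)₃ = ∂B₂/∂x − ∂B₁/∂y = -6*z + 3
∇×B = (6*x - 4*y + 6*z + 2, 0, -6*z + 3)
At (-2, 2, 1): (-12, 0, -3).

(-12, 0, -3)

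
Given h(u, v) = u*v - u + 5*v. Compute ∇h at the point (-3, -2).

∂h/∂u = v - 1
∂h/∂v = u + 5
∇h = (v - 1, u + 5)
At (-3, -2): (-3, 2).

(-3, 2)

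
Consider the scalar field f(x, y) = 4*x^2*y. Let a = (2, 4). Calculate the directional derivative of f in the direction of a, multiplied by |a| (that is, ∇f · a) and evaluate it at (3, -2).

∂f/∂x = 8*x*y
∂f/∂y = 4*x^2
∇f at (3, -2) = (-48, 36)
∇f · a = (-48)(2) + (36)(4) = 48

48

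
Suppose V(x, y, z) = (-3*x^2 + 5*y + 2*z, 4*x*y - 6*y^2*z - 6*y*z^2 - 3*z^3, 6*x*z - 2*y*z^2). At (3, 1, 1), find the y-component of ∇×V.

(∇×V)_2 = ∂V₁/∂z − ∂V₃/∂x
= 2 − (6*z)
= -6*z + 2
At (3, 1, 1): -4.

-4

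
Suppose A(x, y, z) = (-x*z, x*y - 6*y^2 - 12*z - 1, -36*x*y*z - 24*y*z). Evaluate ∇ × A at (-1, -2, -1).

(0, 73, -2)

(∇×A)₁ = ∂A₃/∂y − ∂A₂/∂z = -36*x*z - 24*z + 12
(∇×A)₂ = ∂A₁/∂z − ∂A₃/∂x = -x + 36*y*z
(∇×A)₃ = ∂A₂/∂x − ∂A₁/∂y = y
∇×A = (-36*x*z - 24*z + 12, -x + 36*y*z, y)
At (-1, -2, -1): (0, 73, -2).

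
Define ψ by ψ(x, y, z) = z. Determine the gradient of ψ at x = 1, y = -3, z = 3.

∂ψ/∂x = 0
∂ψ/∂y = 0
∂ψ/∂z = 1
∇ψ = (0, 0, 1)
At (1, -3, 3): (0, 0, 1).

(0, 0, 1)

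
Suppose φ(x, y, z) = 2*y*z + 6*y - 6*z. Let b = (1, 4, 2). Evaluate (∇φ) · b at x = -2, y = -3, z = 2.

∂φ/∂x = 0
∂φ/∂y = 2*z + 6
∂φ/∂z = 2*y - 6
∇φ at (-2, -3, 2) = (0, 10, -12)
∇φ · b = (0)(1) + (10)(4) + (-12)(2) = 16

16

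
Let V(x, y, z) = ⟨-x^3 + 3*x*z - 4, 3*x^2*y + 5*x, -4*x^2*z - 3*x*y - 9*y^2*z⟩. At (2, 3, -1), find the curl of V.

(48, -1, 41)

(∇×V)₁ = ∂V₃/∂y − ∂V₂/∂z = -3*x - 18*y*z
(∇×V)₂ = ∂V₁/∂z − ∂V₃/∂x = 8*x*z + 3*x + 3*y
(∇×V)₃ = ∂V₂/∂x − ∂V₁/∂y = 6*x*y + 5
∇×V = (-3*x - 18*y*z, 8*x*z + 3*x + 3*y, 6*x*y + 5)
At (2, 3, -1): (48, -1, 41).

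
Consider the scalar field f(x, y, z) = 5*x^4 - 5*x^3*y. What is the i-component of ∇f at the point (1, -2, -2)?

(∇f)_1 = ∂f/∂x = 20*x^3 - 15*x^2*y
At (1, -2, -2): 50.

50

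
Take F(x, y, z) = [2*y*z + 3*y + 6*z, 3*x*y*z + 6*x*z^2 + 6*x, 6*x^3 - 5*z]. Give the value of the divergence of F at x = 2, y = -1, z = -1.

-11

∂F₁/∂x = 0
∂F₂/∂y = 3*x*z
∂F₃/∂z = -5
∇·F = 3*x*z - 5
At (2, -1, -1): -11.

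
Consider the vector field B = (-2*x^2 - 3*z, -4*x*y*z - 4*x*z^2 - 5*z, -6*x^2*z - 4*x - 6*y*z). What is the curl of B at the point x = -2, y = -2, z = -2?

(65, 49, -32)

(∇×B)₁ = ∂B₃/∂y − ∂B₂/∂z = 4*x*y + 8*x*z - 6*z + 5
(∇×B)₂ = ∂B₁/∂z − ∂B₃/∂x = 12*x*z + 1
(∇×B)₃ = ∂B₂/∂x − ∂B₁/∂y = -4*y*z - 4*z^2
∇×B = (4*x*y + 8*x*z - 6*z + 5, 12*x*z + 1, -4*y*z - 4*z^2)
At (-2, -2, -2): (65, 49, -32).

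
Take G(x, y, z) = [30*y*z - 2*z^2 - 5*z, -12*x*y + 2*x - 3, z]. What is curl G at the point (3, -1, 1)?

(0, -39, -16)

(∇×G)₁ = ∂G₃/∂y − ∂G₂/∂z = 0
(∇×G)₂ = ∂G₁/∂z − ∂G₃/∂x = 30*y - 4*z - 5
(∇×G)₃ = ∂G₂/∂x − ∂G₁/∂y = -12*y - 30*z + 2
∇×G = (0, 30*y - 4*z - 5, -12*y - 30*z + 2)
At (3, -1, 1): (0, -39, -16).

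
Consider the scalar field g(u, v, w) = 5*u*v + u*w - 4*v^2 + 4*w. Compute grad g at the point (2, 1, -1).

(4, 2, 6)

∂g/∂u = 5*v + w
∂g/∂v = 5*u - 8*v
∂g/∂w = u + 4
∇g = (5*v + w, 5*u - 8*v, u + 4)
At (2, 1, -1): (4, 2, 6).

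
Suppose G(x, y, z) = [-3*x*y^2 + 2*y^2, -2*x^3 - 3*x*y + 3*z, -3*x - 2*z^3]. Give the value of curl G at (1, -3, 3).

(∇×G)₁ = ∂G₃/∂y − ∂G₂/∂z = -3
(∇×G)₂ = ∂G₁/∂z − ∂G₃/∂x = 3
(∇×G)₃ = ∂G₂/∂x − ∂G₁/∂y = -6*x^2 + 6*x*y - 7*y
∇×G = (-3, 3, -6*x^2 + 6*x*y - 7*y)
At (1, -3, 3): (-3, 3, -3).

(-3, 3, -3)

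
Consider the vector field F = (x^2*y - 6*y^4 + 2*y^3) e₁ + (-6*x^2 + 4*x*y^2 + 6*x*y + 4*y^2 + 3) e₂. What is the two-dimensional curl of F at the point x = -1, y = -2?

-201

∂F₂/∂x = -12*x + 4*y^2 + 6*y
∂F₁/∂y = x^2 - 24*y^3 + 6*y^2
Scalar curl = -x^2 - 12*x + 24*y^3 - 2*y^2 + 6*y
At (-1, -2): -201.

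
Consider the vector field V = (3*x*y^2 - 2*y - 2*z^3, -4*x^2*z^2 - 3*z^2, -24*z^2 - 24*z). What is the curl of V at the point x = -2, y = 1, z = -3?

(∇×V)₁ = ∂V₃/∂y − ∂V₂/∂z = 8*x^2*z + 6*z
(∇×V)₂ = ∂V₁/∂z − ∂V₃/∂x = -6*z^2
(∇×V)₃ = ∂V₂/∂x − ∂V₁/∂y = -6*x*y - 8*x*z^2 + 2
∇×V = (8*x^2*z + 6*z, -6*z^2, -6*x*y - 8*x*z^2 + 2)
At (-2, 1, -3): (-114, -54, 158).

(-114, -54, 158)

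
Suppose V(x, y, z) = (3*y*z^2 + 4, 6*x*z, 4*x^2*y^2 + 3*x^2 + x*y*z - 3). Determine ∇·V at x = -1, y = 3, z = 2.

∂V₁/∂x = 0
∂V₂/∂y = 0
∂V₃/∂z = x*y
∇·V = x*y
At (-1, 3, 2): -3.

-3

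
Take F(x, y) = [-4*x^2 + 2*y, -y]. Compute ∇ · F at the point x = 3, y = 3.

∂F₁/∂x = -8*x
∂F₂/∂y = -1
∇·F = -8*x - 1
At (3, 3): -25.

-25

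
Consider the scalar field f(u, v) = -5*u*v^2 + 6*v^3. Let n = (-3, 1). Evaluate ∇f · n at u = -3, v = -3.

∂f/∂u = -5*v^2
∂f/∂v = -10*u*v + 18*v^2
∇f at (-3, -3) = (-45, 72)
∇f · n = (-45)(-3) + (72)(1) = 207

207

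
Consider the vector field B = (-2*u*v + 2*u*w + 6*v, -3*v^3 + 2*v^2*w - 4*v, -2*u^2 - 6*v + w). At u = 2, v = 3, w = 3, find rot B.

(-24, 12, -2)

(∇×B)₁ = ∂B₃/∂v − ∂B₂/∂w = -2*v^2 - 6
(∇×B)₂ = ∂B₁/∂w − ∂B₃/∂u = 6*u
(∇×B)₃ = ∂B₂/∂u − ∂B₁/∂v = 2*u - 6
∇×B = (-2*v^2 - 6, 6*u, 2*u - 6)
At (2, 3, 3): (-24, 12, -2).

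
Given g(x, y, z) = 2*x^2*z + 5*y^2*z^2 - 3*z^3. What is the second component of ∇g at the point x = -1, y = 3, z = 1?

30

(∇g)_2 = ∂g/∂y = 10*y*z^2
At (-1, 3, 1): 30.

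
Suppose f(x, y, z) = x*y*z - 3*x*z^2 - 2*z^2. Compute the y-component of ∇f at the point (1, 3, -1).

(∇f)_2 = ∂f/∂y = x*z
At (1, 3, -1): -1.

-1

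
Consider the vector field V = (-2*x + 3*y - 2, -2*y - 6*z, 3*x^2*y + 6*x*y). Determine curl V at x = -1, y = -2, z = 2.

(∇×V)₁ = ∂V₃/∂y − ∂V₂/∂z = 3*x^2 + 6*x + 6
(∇×V)₂ = ∂V₁/∂z − ∂V₃/∂x = -6*x*y - 6*y
(∇×V)₃ = ∂V₂/∂x − ∂V₁/∂y = -3
∇×V = (3*x^2 + 6*x + 6, -6*x*y - 6*y, -3)
At (-1, -2, 2): (3, 0, -3).

(3, 0, -3)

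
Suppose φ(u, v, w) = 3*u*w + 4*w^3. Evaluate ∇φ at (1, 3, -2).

(-6, 0, 51)

∂φ/∂u = 3*w
∂φ/∂v = 0
∂φ/∂w = 3*u + 12*w^2
∇φ = (3*w, 0, 3*u + 12*w^2)
At (1, 3, -2): (-6, 0, 51).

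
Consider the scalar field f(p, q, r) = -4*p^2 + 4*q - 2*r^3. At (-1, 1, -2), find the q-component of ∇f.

4

(∇f)_2 = ∂f/∂q = 4
At (-1, 1, -2): 4.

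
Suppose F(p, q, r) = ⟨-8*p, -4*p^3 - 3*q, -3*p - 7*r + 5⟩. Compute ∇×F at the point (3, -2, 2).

(0, 3, -108)

(∇×F)₁ = ∂F₃/∂q − ∂F₂/∂r = 0
(∇×F)₂ = ∂F₁/∂r − ∂F₃/∂p = 3
(∇×F)₃ = ∂F₂/∂p − ∂F₁/∂q = -12*p^2
∇×F = (0, 3, -12*p^2)
At (3, -2, 2): (0, 3, -108).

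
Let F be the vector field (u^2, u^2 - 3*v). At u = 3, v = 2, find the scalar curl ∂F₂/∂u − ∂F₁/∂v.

6

∂F₂/∂u = 2*u
∂F₁/∂v = 0
Scalar curl = 2*u
At (3, 2): 6.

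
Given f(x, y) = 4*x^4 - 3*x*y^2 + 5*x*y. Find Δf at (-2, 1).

204

∂²f/∂x² = 48*x^2
∂²f/∂y² = -6*x
∇²f = 48*x^2 - 6*x
At (-2, 1): 204.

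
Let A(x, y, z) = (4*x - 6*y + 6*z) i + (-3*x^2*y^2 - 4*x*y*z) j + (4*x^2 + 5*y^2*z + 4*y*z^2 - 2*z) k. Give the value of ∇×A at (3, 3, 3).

(∇×A)₁ = ∂A₃/∂y − ∂A₂/∂z = 4*x*y + 10*y*z + 4*z^2
(∇×A)₂ = ∂A₁/∂z − ∂A₃/∂x = -8*x + 6
(∇×A)₃ = ∂A₂/∂x − ∂A₁/∂y = -6*x*y^2 - 4*y*z + 6
∇×A = (4*x*y + 10*y*z + 4*z^2, -8*x + 6, -6*x*y^2 - 4*y*z + 6)
At (3, 3, 3): (162, -18, -192).

(162, -18, -192)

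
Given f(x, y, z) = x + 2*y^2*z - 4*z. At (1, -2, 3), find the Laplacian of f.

∂²f/∂x² = 0
∂²f/∂y² = 4*z
∂²f/∂z² = 0
∇²f = 4*z
At (1, -2, 3): 12.

12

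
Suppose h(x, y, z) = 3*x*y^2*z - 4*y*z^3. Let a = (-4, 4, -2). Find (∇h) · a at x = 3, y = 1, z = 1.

50

∂h/∂x = 3*y^2*z
∂h/∂y = 6*x*y*z - 4*z^3
∂h/∂z = 3*x*y^2 - 12*y*z^2
∇h at (3, 1, 1) = (3, 14, -3)
∇h · a = (3)(-4) + (14)(4) + (-3)(-2) = 50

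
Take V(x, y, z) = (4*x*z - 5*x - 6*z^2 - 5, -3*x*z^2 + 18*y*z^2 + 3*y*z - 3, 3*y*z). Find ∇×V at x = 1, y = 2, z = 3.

(∇×V)₁ = ∂V₃/∂y − ∂V₂/∂z = 6*x*z - 36*y*z - 3*y + 3*z
(∇×V)₂ = ∂V₁/∂z − ∂V₃/∂x = 4*x - 12*z
(∇×V)₃ = ∂V₂/∂x − ∂V₁/∂y = -3*z^2
∇×V = (6*x*z - 36*y*z - 3*y + 3*z, 4*x - 12*z, -3*z^2)
At (1, 2, 3): (-195, -32, -27).

(-195, -32, -27)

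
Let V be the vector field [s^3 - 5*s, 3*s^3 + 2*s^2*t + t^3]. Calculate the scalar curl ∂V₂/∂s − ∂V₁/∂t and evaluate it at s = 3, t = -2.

∂V₂/∂s = 9*s^2 + 4*s*t
∂V₁/∂t = 0
Scalar curl = 9*s^2 + 4*s*t
At (3, -2): 57.

57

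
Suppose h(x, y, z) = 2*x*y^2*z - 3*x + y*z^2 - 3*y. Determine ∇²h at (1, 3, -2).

-2

∂²h/∂x² = 0
∂²h/∂y² = 4*x*z
∂²h/∂z² = 2*y
∇²h = 4*x*z + 2*y
At (1, 3, -2): -2.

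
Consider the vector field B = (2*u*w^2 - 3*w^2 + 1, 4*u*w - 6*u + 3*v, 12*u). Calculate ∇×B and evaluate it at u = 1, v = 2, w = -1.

(-4, -10, -10)

(∇×B)₁ = ∂B₃/∂v − ∂B₂/∂w = -4*u
(∇×B)₂ = ∂B₁/∂w − ∂B₃/∂u = 4*u*w - 6*w - 12
(∇×B)₃ = ∂B₂/∂u − ∂B₁/∂v = 4*w - 6
∇×B = (-4*u, 4*u*w - 6*w - 12, 4*w - 6)
At (1, 2, -1): (-4, -10, -10).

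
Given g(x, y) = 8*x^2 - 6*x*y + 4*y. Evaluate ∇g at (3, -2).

∂g/∂x = 16*x - 6*y
∂g/∂y = -6*x + 4
∇g = (16*x - 6*y, -6*x + 4)
At (3, -2): (60, -14).

(60, -14)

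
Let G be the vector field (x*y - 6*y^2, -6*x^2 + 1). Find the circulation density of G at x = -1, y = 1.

∂G₂/∂x = -12*x
∂G₁/∂y = x - 12*y
Scalar curl = -13*x + 12*y
At (-1, 1): 25.

25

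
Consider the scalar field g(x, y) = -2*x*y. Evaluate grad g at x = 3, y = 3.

(-6, -6)

∂g/∂x = -2*y
∂g/∂y = -2*x
∇g = (-2*y, -2*x)
At (3, 3): (-6, -6).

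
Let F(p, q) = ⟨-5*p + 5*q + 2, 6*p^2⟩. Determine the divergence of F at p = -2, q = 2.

∂F₁/∂p = -5
∂F₂/∂q = 0
∇·F = -5
At (-2, 2): -5.

-5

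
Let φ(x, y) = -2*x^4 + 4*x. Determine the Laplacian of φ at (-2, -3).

-96

∂²φ/∂x² = -24*x^2
∂²φ/∂y² = 0
∇²φ = -24*x^2
At (-2, -3): -96.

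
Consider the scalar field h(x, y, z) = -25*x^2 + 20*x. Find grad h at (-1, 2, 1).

(70, 0, 0)

∂h/∂x = -50*x + 20
∂h/∂y = 0
∂h/∂z = 0
∇h = (-50*x + 20, 0, 0)
At (-1, 2, 1): (70, 0, 0).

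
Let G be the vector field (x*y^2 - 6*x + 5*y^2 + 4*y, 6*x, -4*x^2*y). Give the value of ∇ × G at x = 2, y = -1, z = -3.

(-16, -16, 16)

(∇×G)₁ = ∂G₃/∂y − ∂G₂/∂z = -4*x^2
(∇×G)₂ = ∂G₁/∂z − ∂G₃/∂x = 8*x*y
(∇×G)₃ = ∂G₂/∂x − ∂G₁/∂y = -2*x*y - 10*y + 2
∇×G = (-4*x^2, 8*x*y, -2*x*y - 10*y + 2)
At (2, -1, -3): (-16, -16, 16).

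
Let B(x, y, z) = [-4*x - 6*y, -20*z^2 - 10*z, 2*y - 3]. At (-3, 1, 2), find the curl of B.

(92, 0, 6)

(∇×B)₁ = ∂B₃/∂y − ∂B₂/∂z = 40*z + 12
(∇×B)₂ = ∂B₁/∂z − ∂B₃/∂x = 0
(∇×B)₃ = ∂B₂/∂x − ∂B₁/∂y = 6
∇×B = (40*z + 12, 0, 6)
At (-3, 1, 2): (92, 0, 6).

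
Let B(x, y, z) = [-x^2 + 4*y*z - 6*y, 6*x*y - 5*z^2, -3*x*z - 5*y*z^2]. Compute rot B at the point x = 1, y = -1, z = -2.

(-40, -10, 8)

(∇×B)₁ = ∂B₃/∂y − ∂B₂/∂z = -5*z^2 + 10*z
(∇×B)₂ = ∂B₁/∂z − ∂B₃/∂x = 4*y + 3*z
(∇×B)₃ = ∂B₂/∂x − ∂B₁/∂y = 6*y - 4*z + 6
∇×B = (-5*z^2 + 10*z, 4*y + 3*z, 6*y - 4*z + 6)
At (1, -1, -2): (-40, -10, 8).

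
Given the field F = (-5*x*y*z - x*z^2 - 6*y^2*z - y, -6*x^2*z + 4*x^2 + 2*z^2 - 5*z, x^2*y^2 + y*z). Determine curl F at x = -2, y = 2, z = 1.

(42, 16, 23)

(∇×F)₁ = ∂F₃/∂y − ∂F₂/∂z = 2*x^2*y + 6*x^2 - 3*z + 5
(∇×F)₂ = ∂F₁/∂z − ∂F₃/∂x = -2*x*y^2 - 5*x*y - 2*x*z - 6*y^2
(∇×F)₃ = ∂F₂/∂x − ∂F₁/∂y = -7*x*z + 8*x + 12*y*z + 1
∇×F = (2*x^2*y + 6*x^2 - 3*z + 5, -2*x*y^2 - 5*x*y - 2*x*z - 6*y^2, -7*x*z + 8*x + 12*y*z + 1)
At (-2, 2, 1): (42, 16, 23).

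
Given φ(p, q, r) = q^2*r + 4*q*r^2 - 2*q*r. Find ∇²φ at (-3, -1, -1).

∂²φ/∂p² = 0
∂²φ/∂q² = 2*r
∂²φ/∂r² = 8*q
∇²φ = 8*q + 2*r
At (-3, -1, -1): -10.

-10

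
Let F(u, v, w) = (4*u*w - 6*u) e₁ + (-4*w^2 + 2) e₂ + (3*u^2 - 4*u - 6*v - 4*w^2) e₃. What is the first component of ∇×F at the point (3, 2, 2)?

10

(∇×F)_1 = ∂F₃/∂v − ∂F₂/∂w
= -6 − (-8*w)
= 8*w - 6
At (3, 2, 2): 10.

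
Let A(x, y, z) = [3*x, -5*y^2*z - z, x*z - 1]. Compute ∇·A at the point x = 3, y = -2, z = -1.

-14

∂A₁/∂x = 3
∂A₂/∂y = -10*y*z
∂A₃/∂z = x
∇·A = x - 10*y*z + 3
At (3, -2, -1): -14.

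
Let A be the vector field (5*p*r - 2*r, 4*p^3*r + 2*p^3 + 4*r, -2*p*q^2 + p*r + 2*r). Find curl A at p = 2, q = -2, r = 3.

(∇×A)₁ = ∂A₃/∂q − ∂A₂/∂r = -4*p^3 - 4*p*q - 4
(∇×A)₂ = ∂A₁/∂r − ∂A₃/∂p = 5*p + 2*q^2 - r - 2
(∇×A)₃ = ∂A₂/∂p − ∂A₁/∂q = 12*p^2*r + 6*p^2
∇×A = (-4*p^3 - 4*p*q - 4, 5*p + 2*q^2 - r - 2, 12*p^2*r + 6*p^2)
At (2, -2, 3): (-20, 13, 168).

(-20, 13, 168)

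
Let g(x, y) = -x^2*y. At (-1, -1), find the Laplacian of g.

∂²g/∂x² = -2*y
∂²g/∂y² = 0
∇²g = -2*y
At (-1, -1): 2.

2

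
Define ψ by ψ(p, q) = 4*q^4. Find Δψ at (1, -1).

∂²ψ/∂p² = 0
∂²ψ/∂q² = 48*q^2
∇²ψ = 48*q^2
At (1, -1): 48.

48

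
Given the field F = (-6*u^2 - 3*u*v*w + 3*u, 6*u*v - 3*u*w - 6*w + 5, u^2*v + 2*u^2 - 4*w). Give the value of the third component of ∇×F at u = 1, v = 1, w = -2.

(∇×F)_3 = ∂F₂/∂u − ∂F₁/∂v
= 6*v - 3*w − (-3*u*w)
= 3*u*w + 6*v - 3*w
At (1, 1, -2): 6.

6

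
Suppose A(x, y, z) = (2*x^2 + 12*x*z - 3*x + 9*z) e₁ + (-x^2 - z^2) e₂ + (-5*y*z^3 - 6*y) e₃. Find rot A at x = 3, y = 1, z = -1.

(∇×A)₁ = ∂A₃/∂y − ∂A₂/∂z = -5*z^3 + 2*z - 6
(∇×A)₂ = ∂A₁/∂z − ∂A₃/∂x = 12*x + 9
(∇×A)₃ = ∂A₂/∂x − ∂A₁/∂y = -2*x
∇×A = (-5*z^3 + 2*z - 6, 12*x + 9, -2*x)
At (3, 1, -1): (-3, 45, -6).

(-3, 45, -6)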